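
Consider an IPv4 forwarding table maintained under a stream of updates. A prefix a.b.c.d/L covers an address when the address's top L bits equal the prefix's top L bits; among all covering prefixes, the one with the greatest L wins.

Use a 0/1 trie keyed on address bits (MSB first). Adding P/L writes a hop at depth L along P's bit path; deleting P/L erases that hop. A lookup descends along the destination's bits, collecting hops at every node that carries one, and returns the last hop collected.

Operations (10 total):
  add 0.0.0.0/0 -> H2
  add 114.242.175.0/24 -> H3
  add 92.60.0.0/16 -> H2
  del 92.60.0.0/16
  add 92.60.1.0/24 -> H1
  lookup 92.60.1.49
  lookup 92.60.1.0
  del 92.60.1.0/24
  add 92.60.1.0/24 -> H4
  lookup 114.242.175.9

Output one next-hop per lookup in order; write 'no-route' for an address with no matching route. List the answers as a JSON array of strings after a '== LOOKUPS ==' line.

Trace:
  add 0.0.0.0/0 -> H2 at depth 0
  add 114.242.175.0/24 -> H3 at depth 24
  add 92.60.0.0/16 -> H2 at depth 16
  - 92.60.0.0/16 clear@16
  add 92.60.1.0/24 -> H1 at depth 24
  lookup 92.60.1.49: bits 010111000011110000000001 walk d0:H2→d1:-→d2:-→d3:-→d4:-→d5:-→d6:-→d7:-→d8:-→d9:-→d10:-→d11:-→d12:-→d13:-→d14:-→d15:-→d16:-→d17:-→d18:-→d19:-→d20:-→d21:-→d22:-→d23:-→d24:H1 -> H1
  lookup 92.60.1.0: bits 010111000011110000000001 walk d0:H2→d1:-→d2:-→d3:-→d4:-→d5:-→d6:-→d7:-→d8:-→d9:-→d10:-→d11:-→d12:-→d13:-→d14:-→d15:-→d16:-→d17:-→d18:-→d19:-→d20:-→d21:-→d22:-→d23:-→d24:H1 -> H1
  - 92.60.1.0/24 clear@24
  add 92.60.1.0/24 -> H4 at depth 24
  lookup 114.242.175.9: bits 011100101111001010101111 walk d0:H2→d1:-→d2:-→d3:-→d4:-→d5:-→d6:-→d7:-→d8:-→d9:-→d10:-→d11:-→d12:-→d13:-→d14:-→d15:-→d16:-→d17:-→d18:-→d19:-→d20:-→d21:-→d22:-→d23:-→d24:H3 -> H3

== LOOKUPS ==
["H1","H1","H3"]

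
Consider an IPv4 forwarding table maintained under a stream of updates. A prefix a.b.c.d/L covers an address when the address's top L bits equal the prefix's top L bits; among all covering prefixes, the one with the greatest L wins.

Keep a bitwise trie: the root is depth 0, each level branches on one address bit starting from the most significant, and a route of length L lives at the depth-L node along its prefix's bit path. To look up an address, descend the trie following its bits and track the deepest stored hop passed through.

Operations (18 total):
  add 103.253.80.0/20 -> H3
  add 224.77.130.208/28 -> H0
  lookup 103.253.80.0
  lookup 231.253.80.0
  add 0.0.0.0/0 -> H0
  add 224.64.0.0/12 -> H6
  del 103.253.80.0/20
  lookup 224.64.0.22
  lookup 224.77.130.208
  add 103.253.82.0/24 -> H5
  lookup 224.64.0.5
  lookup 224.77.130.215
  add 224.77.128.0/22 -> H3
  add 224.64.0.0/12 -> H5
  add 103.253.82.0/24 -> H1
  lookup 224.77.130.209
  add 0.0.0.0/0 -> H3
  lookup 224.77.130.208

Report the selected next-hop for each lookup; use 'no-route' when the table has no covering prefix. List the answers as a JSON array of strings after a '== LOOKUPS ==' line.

Apply in order:
  + 103.253.80.0/20 (H3) depth=20
  + 224.77.130.208/28 (H0) depth=28
  ? 103.253.80.0  path d0:-→d1:-→d2:-→d3:-→d4:-→d5:-→d6:-→d7:-→d8:-→d9:-→d10:-→d11:-→d12:-→d13:-→d14:-→d15:-→d16:-→d17:-→d18:-→d19:-→d20:H3  best=H3
  ? 231.253.80.0  path d0:-→d1:-→d2:-→d3:-→d4:-→d5:-  best=no-route
  + 0.0.0.0/0 (H0) depth=0
  + 224.64.0.0/12 (H6) depth=12
  del 103.253.80.0/20 (clear depth 20)
  ? 224.64.0.22  path d0:H0→d1:-→d2:-→d3:-→d4:-→d5:-→d6:-→d7:-→d8:-→d9:-→d10:-→d11:-→d12:H6  best=H6
  ? 224.77.130.208  path d0:H0→d1:-→d2:-→d3:-→d4:-→d5:-→d6:-→d7:-→d8:-→d9:-→d10:-→d11:-→d12:H6→d13:-→d14:-→d15:-→d16:-→d17:-→d18:-→d19:-→d20:-→d21:-→d22:-→d23:-→d24:-→d25:-→d26:-→d27:-→d28:H0  best=H0
  + 103.253.82.0/24 (H5) depth=24
  ? 224.64.0.5  path d0:H0→d1:-→d2:-→d3:-→d4:-→d5:-→d6:-→d7:-→d8:-→d9:-→d10:-→d11:-→d12:H6  best=H6
  ? 224.77.130.215  path d0:H0→d1:-→d2:-→d3:-→d4:-→d5:-→d6:-→d7:-→d8:-→d9:-→d10:-→d11:-→d12:H6→d13:-→d14:-→d15:-→d16:-→d17:-→d18:-→d19:-→d20:-→d21:-→d22:-→d23:-→d24:-→d25:-→d26:-→d27:-→d28:H0  best=H0
  + 224.77.128.0/22 (H3) depth=22
  + 224.64.0.0/12 (H5) depth=12
  + 103.253.82.0/24 (H1) depth=24
  ? 224.77.130.209  path d0:H0→d1:-→d2:-→d3:-→d4:-→d5:-→d6:-→d7:-→d8:-→d9:-→d10:-→d11:-→d12:H5→d13:-→d14:-→d15:-→d16:-→d17:-→d18:-→d19:-→d20:-→d21:-→d22:H3→d23:-→d24:-→d25:-→d26:-→d27:-→d28:H0  best=H0
  + 0.0.0.0/0 (H3) depth=0
  ? 224.77.130.208  path d0:H3→d1:-→d2:-→d3:-→d4:-→d5:-→d6:-→d7:-→d8:-→d9:-→d10:-→d11:-→d12:H5→d13:-→d14:-→d15:-→d16:-→d17:-→d18:-→d19:-→d20:-→d21:-→d22:H3→d23:-→d24:-→d25:-→d26:-→d27:-→d28:H0  best=H0

== LOOKUPS ==
["H3","no-route","H6","H0","H6","H0","H0","H0"]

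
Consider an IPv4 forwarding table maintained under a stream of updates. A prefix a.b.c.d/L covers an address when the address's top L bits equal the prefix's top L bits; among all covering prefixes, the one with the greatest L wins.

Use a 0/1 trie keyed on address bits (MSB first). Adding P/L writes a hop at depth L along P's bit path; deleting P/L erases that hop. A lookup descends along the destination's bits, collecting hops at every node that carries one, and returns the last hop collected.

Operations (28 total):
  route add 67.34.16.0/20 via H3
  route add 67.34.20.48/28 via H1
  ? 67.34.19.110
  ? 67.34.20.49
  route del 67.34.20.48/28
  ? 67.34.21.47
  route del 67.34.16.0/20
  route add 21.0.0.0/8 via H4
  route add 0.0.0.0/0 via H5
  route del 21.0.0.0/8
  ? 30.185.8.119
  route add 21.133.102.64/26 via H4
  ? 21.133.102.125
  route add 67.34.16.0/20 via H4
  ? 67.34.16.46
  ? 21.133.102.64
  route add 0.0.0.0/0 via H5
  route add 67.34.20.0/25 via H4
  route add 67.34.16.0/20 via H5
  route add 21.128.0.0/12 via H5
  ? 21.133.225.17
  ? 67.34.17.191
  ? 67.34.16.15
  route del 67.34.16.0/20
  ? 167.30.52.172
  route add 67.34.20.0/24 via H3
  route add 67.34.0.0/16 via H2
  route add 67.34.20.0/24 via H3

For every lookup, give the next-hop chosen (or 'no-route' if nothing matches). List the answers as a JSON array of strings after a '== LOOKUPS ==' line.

Process each operation:
  add 67.34.16.0/20 -> H3 at depth 20
  add 67.34.20.48/28 -> H1 at depth 28
  ? 67.34.19.110  path d0:-→d1:-→d2:-→d3:-→d4:-→d5:-→d6:-→d7:-→d8:-→d9:-→d10:-→d11:-→d12:-→d13:-→d14:-→d15:-→d16:-→d17:-→d18:-→d19:-→d20:H3→d21:-  best=H3
  ? 67.34.20.49  path d0:-→d1:-→d2:-→d3:-→d4:-→d5:-→d6:-→d7:-→d8:-→d9:-→d10:-→d11:-→d12:-→d13:-→d14:-→d15:-→d16:-→d17:-→d18:-→d19:-→d20:H3→d21:-→d22:-→d23:-→d24:-→d25:-→d26:-→d27:-→d28:H1  best=H1
  del 67.34.20.48/28 (clear depth 28)
  ? 67.34.21.47  path d0:-→d1:-→d2:-→d3:-→d4:-→d5:-→d6:-→d7:-→d8:-→d9:-→d10:-→d11:-→d12:-→d13:-→d14:-→d15:-→d16:-→d17:-→d18:-→d19:-→d20:H3→d21:-→d22:-→d23:-  best=H3
  del 67.34.16.0/20 (clear depth 20)
  add 21.0.0.0/8 -> H4 at depth 8
  add 0.0.0.0/0 -> H5 at depth 0
  del 21.0.0.0/8 (clear depth 8)
  ? 30.185.8.119  path d0:H5→d1:-→d2:-→d3:-→d4:-  best=H5
  add 21.133.102.64/26 -> H4 at depth 26
  ? 21.133.102.125  path d0:H5→d1:-→d2:-→d3:-→d4:-→d5:-→d6:-→d7:-→d8:-→d9:-→d10:-→d11:-→d12:-→d13:-→d14:-→d15:-→d16:-→d17:-→d18:-→d19:-→d20:-→d21:-→d22:-→d23:-→d24:-→d25:-→d26:H4  best=H4
  add 67.34.16.0/20 -> H4 at depth 20
  ? 67.34.16.46  path d0:H5→d1:-→d2:-→d3:-→d4:-→d5:-→d6:-→d7:-→d8:-→d9:-→d10:-→d11:-→d12:-→d13:-→d14:-→d15:-→d16:-→d17:-→d18:-→d19:-→d20:H4→d21:-  best=H4
  ? 21.133.102.64  path d0:H5→d1:-→d2:-→d3:-→d4:-→d5:-→d6:-→d7:-→d8:-→d9:-→d10:-→d11:-→d12:-→d13:-→d14:-→d15:-→d16:-→d17:-→d18:-→d19:-→d20:-→d21:-→d22:-→d23:-→d24:-→d25:-→d26:H4  best=H4
  add 0.0.0.0/0 -> H5 at depth 0
  add 67.34.20.0/25 -> H4 at depth 25
  add 67.34.16.0/20 -> H5 at depth 20
  add 21.128.0.0/12 -> H5 at depth 12
  ? 21.133.225.17  path d0:H5→d1:-→d2:-→d3:-→d4:-→d5:-→d6:-→d7:-→d8:-→d9:-→d10:-→d11:-→d12:H5→d13:-→d14:-→d15:-→d16:-  best=H5
  ? 67.34.17.191  path d0:H5→d1:-→d2:-→d3:-→d4:-→d5:-→d6:-→d7:-→d8:-→d9:-→d10:-→d11:-→d12:-→d13:-→d14:-→d15:-→d16:-→d17:-→d18:-→d19:-→d20:H5→d21:-  best=H5
  ? 67.34.16.15  path d0:H5→d1:-→d2:-→d3:-→d4:-→d5:-→d6:-→d7:-→d8:-→d9:-→d10:-→d11:-→d12:-→d13:-→d14:-→d15:-→d16:-→d17:-→d18:-→d19:-→d20:H5→d21:-  best=H5
  del 67.34.16.0/20 (clear depth 20)
  ? 167.30.52.172  path d0:H5  best=H5
  add 67.34.20.0/24 -> H3 at depth 24
  add 67.34.0.0/16 -> H2 at depth 16
  add 67.34.20.0/24 -> H3 at depth 24

== LOOKUPS ==
["H3","H1","H3","H5","H4","H4","H4","H5","H5","H5","H5"]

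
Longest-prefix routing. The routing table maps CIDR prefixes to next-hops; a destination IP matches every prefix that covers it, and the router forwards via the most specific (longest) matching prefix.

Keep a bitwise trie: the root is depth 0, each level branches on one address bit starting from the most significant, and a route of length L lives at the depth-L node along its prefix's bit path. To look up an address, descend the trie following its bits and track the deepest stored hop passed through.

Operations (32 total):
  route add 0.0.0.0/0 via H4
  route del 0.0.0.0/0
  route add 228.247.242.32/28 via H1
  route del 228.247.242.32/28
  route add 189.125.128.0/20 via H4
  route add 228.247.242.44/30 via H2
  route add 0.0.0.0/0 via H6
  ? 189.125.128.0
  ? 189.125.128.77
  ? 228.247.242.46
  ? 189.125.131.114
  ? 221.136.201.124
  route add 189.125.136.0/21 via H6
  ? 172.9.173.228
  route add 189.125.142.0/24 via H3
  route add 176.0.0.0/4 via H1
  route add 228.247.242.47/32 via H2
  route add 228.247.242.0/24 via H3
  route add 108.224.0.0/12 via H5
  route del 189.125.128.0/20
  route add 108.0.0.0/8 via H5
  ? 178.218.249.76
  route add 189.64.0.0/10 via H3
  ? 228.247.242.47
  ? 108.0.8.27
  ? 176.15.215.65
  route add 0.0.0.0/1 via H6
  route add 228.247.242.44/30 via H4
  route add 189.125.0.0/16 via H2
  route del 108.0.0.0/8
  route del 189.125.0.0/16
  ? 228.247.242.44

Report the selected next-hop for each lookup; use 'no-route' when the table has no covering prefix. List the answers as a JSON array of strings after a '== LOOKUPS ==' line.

Trace:
  add 0.0.0.0/0 -> H4 at depth 0
  - 0.0.0.0/0 clear@0
  add 228.247.242.32/28 -> H1 at depth 28
  - 228.247.242.32/28 clear@28
  add 189.125.128.0/20 -> H4 at depth 20
  add 228.247.242.44/30 -> H2 at depth 30
  add 0.0.0.0/0 -> H6 at depth 0
  ? 189.125.128.0  path d0:H6→d1:-→d2:-→d3:-→d4:-→d5:-→d6:-→d7:-→d8:-→d9:-→d10:-→d11:-→d12:-→d13:-→d14:-→d15:-→d16:-→d17:-→d18:-→d19:-→d20:H4  best=H4
  ? 189.125.128.77  path d0:H6→d1:-→d2:-→d3:-→d4:-→d5:-→d6:-→d7:-→d8:-→d9:-→d10:-→d11:-→d12:-→d13:-→d14:-→d15:-→d16:-→d17:-→d18:-→d19:-→d20:H4  best=H4
  ? 228.247.242.46  path d0:H6→d1:-→d2:-→d3:-→d4:-→d5:-→d6:-→d7:-→d8:-→d9:-→d10:-→d11:-→d12:-→d13:-→d14:-→d15:-→d16:-→d17:-→d18:-→d19:-→d20:-→d21:-→d22:-→d23:-→d24:-→d25:-→d26:-→d27:-→d28:-→d29:-→d30:H2  best=H2
  ? 189.125.131.114  path d0:H6→d1:-→d2:-→d3:-→d4:-→d5:-→d6:-→d7:-→d8:-→d9:-→d10:-→d11:-→d12:-→d13:-→d14:-→d15:-→d16:-→d17:-→d18:-→d19:-→d20:H4  best=H4
  ? 221.136.201.124  path d0:H6→d1:-→d2:-  best=H6
  add 189.125.136.0/21 -> H6 at depth 21
  ? 172.9.173.228  path d0:H6→d1:-→d2:-→d3:-  best=H6
  add 189.125.142.0/24 -> H3 at depth 24
  add 176.0.0.0/4 -> H1 at depth 4
  add 228.247.242.47/32 -> H2 at depth 32
  add 228.247.242.0/24 -> H3 at depth 24
  add 108.224.0.0/12 -> H5 at depth 12
  - 189.125.128.0/20 clear@20
  add 108.0.0.0/8 -> H5 at depth 8
  ? 178.218.249.76  path d0:H6→d1:-→d2:-→d3:-→d4:H1  best=H1
  add 189.64.0.0/10 -> H3 at depth 10
  ? 228.247.242.47  path d0:H6→d1:-→d2:-→d3:-→d4:-→d5:-→d6:-→d7:-→d8:-→d9:-→d10:-→d11:-→d12:-→d13:-→d14:-→d15:-→d16:-→d17:-→d18:-→d19:-→d20:-→d21:-→d22:-→d23:-→d24:H3→d25:-→d26:-→d27:-→d28:-→d29:-→d30:H2→d31:-→d32:H2  best=H2
  ? 108.0.8.27  path d0:H6→d1:-→d2:-→d3:-→d4:-→d5:-→d6:-→d7:-→d8:H5  best=H5
  ? 176.15.215.65  path d0:H6→d1:-→d2:-→d3:-→d4:H1  best=H1
  add 0.0.0.0/1 -> H6 at depth 1
  add 228.247.242.44/30 -> H4 at depth 30
  add 189.125.0.0/16 -> H2 at depth 16
  - 108.0.0.0/8 clear@8
  - 189.125.0.0/16 clear@16
  ? 228.247.242.44  path d0:H6→d1:-→d2:-→d3:-→d4:-→d5:-→d6:-→d7:-→d8:-→d9:-→d10:-→d11:-→d12:-→d13:-→d14:-→d15:-→d16:-→d17:-→d18:-→d19:-→d20:-→d21:-→d22:-→d23:-→d24:H3→d25:-→d26:-→d27:-→d28:-→d29:-→d30:H4  best=H4

== LOOKUPS ==
["H4","H4","H2","H4","H6","H6","H1","H2","H5","H1","H4"]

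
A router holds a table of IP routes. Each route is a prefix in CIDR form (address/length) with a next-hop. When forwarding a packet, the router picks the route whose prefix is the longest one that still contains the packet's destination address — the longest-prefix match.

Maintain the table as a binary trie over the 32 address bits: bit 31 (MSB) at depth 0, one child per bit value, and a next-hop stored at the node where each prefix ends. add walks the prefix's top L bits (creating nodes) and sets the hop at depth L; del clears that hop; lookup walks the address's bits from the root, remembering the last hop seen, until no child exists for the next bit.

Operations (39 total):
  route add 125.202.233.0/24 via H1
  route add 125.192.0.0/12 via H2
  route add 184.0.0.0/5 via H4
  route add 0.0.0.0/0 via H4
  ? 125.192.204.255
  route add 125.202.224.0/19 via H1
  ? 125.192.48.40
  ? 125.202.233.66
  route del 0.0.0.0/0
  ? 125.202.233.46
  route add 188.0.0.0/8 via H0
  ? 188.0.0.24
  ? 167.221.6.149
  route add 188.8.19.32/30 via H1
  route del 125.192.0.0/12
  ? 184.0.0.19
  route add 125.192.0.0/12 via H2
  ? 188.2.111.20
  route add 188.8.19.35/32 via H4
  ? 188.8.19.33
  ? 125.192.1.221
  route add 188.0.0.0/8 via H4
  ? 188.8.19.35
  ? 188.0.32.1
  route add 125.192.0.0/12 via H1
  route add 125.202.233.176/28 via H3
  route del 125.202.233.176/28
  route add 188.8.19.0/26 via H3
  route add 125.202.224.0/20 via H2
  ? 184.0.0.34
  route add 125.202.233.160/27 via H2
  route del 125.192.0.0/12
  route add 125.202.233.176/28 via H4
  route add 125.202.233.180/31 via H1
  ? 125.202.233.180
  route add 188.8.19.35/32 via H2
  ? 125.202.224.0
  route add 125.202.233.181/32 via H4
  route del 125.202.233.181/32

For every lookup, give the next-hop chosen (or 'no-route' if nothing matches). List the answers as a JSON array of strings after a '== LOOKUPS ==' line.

Apply in order:
  add 125.202.233.0/24 -> H1 at depth 24
  add 125.192.0.0/12 -> H2 at depth 12
  add 184.0.0.0/5 -> H4 at depth 5
  add 0.0.0.0/0 -> H4 at depth 0
  Q 125.192.204.255: descend 011111011100 ; hops seen [H4,H2] ; pick H2
  add 125.202.224.0/19 -> H1 at depth 19
  Q 125.192.48.40: descend 011111011100 ; hops seen [H4,H2] ; pick H2
  Q 125.202.233.66: descend 011111011100101011101001 ; hops seen [H4,H2,H1,H1] ; pick H1
  - 0.0.0.0/0 clear@0
  Q 125.202.233.46: descend 011111011100101011101001 ; hops seen [H2,H1,H1] ; pick H1
  add 188.0.0.0/8 -> H0 at depth 8
  Q 188.0.0.24: descend 10111100 ; hops seen [H4,H0] ; pick H0
  Q 167.221.6.149: descend 101 ; hops seen [∅] ; pick no-route
  add 188.8.19.32/30 -> H1 at depth 30
  - 125.192.0.0/12 clear@12
  Q 184.0.0.19: descend 10111 ; hops seen [H4] ; pick H4
  add 125.192.0.0/12 -> H2 at depth 12
  Q 188.2.111.20: descend 101111000000 ; hops seen [H4,H0] ; pick H0
  add 188.8.19.35/32 -> H4 at depth 32
  Q 188.8.19.33: descend 101111000000100000010011001000 ; hops seen [H4,H0,H1] ; pick H1
  Q 125.192.1.221: descend 011111011100 ; hops seen [H2] ; pick H2
  add 188.0.0.0/8 -> H4 at depth 8
  Q 188.8.19.35: descend 10111100000010000001001100100011 ; hops seen [H4,H4,H1,H4] ; pick H4
  Q 188.0.32.1: descend 101111000000 ; hops seen [H4,H4] ; pick H4
  add 125.192.0.0/12 -> H1 at depth 12
  add 125.202.233.176/28 -> H3 at depth 28
  - 125.202.233.176/28 clear@28
  add 188.8.19.0/26 -> H3 at depth 26
  add 125.202.224.0/20 -> H2 at depth 20
  Q 184.0.0.34: descend 10111 ; hops seen [H4] ; pick H4
  add 125.202.233.160/27 -> H2 at depth 27
  - 125.192.0.0/12 clear@12
  add 125.202.233.176/28 -> H4 at depth 28
  add 125.202.233.180/31 -> H1 at depth 31
  Q 125.202.233.180: descend 0111110111001010111010011011010 ; hops seen [H1,H2,H1,H2,H4,H1] ; pick H1
  add 188.8.19.35/32 -> H2 at depth 32
  Q 125.202.224.0: descend 01111101110010101110 ; hops seen [H1,H2] ; pick H2
  add 125.202.233.181/32 -> H4 at depth 32
  - 125.202.233.181/32 clear@32

== LOOKUPS ==
["H2","H2","H1","H1","H0","no-route","H4","H0","H1","H2","H4","H4","H4","H1","H2"]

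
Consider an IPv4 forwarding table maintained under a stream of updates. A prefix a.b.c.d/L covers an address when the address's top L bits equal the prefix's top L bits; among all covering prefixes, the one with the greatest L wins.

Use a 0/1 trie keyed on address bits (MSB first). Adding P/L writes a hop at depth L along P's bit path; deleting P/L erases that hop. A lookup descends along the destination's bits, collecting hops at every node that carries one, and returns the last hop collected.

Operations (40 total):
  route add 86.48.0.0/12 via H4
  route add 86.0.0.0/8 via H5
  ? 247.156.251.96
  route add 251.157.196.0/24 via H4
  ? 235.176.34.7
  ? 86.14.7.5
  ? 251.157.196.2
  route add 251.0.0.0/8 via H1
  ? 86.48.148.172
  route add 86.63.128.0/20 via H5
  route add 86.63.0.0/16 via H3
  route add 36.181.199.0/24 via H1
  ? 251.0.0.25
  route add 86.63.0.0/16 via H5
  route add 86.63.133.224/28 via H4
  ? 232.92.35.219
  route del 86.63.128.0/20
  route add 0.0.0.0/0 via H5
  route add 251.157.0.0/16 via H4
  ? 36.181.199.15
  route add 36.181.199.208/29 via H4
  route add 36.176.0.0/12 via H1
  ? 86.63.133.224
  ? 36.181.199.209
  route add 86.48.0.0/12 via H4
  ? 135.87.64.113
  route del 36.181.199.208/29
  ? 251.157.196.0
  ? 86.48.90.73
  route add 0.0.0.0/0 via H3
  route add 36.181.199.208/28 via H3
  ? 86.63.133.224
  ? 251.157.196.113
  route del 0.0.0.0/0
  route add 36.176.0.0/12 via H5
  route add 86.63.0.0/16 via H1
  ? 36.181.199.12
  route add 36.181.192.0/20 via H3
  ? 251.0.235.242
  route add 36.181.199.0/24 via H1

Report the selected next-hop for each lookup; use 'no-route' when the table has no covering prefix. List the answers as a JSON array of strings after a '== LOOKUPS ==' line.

Trace:
  + 86.48.0.0/12 (H4) depth=12
  + 86.0.0.0/8 (H5) depth=8
  Q 247.156.251.96: descend ε ; hops seen [∅] ; pick no-route
  + 251.157.196.0/24 (H4) depth=24
  Q 235.176.34.7: descend 111 ; hops seen [∅] ; pick no-route
  Q 86.14.7.5: descend 0101011000 ; hops seen [H5] ; pick H5
  Q 251.157.196.2: descend 111110111001110111000100 ; hops seen [H4] ; pick H4
  + 251.0.0.0/8 (H1) depth=8
  Q 86.48.148.172: descend 010101100011 ; hops seen [H5,H4] ; pick H4
  + 86.63.128.0/20 (H5) depth=20
  + 86.63.0.0/16 (H3) depth=16
  + 36.181.199.0/24 (H1) depth=24
  Q 251.0.0.25: descend 11111011 ; hops seen [H1] ; pick H1
  + 86.63.0.0/16 (H5) depth=16
  + 86.63.133.224/28 (H4) depth=28
  Q 232.92.35.219: descend 111 ; hops seen [∅] ; pick no-route
  - 86.63.128.0/20 clear@20
  + 0.0.0.0/0 (H5) depth=0
  + 251.157.0.0/16 (H4) depth=16
  Q 36.181.199.15: descend 001001001011010111000111 ; hops seen [H5,H1] ; pick H1
  + 36.181.199.208/29 (H4) depth=29
  + 36.176.0.0/12 (H1) depth=12
  Q 86.63.133.224: descend 0101011000111111100001011110 ; hops seen [H5,H5,H4,H5,H4] ; pick H4
  Q 36.181.199.209: descend 00100100101101011100011111010 ; hops seen [H5,H1,H1,H4] ; pick H4
  + 86.48.0.0/12 (H4) depth=12
  Q 135.87.64.113: descend 1 ; hops seen [H5] ; pick H5
  - 36.181.199.208/29 clear@29
  Q 251.157.196.0: descend 111110111001110111000100 ; hops seen [H5,H1,H4,H4] ; pick H4
  Q 86.48.90.73: descend 010101100011 ; hops seen [H5,H5,H4] ; pick H4
  + 0.0.0.0/0 (H3) depth=0
  + 36.181.199.208/28 (H3) depth=28
  Q 86.63.133.224: descend 0101011000111111100001011110 ; hops seen [H3,H5,H4,H5,H4] ; pick H4
  Q 251.157.196.113: descend 111110111001110111000100 ; hops seen [H3,H1,H4,H4] ; pick H4
  - 0.0.0.0/0 clear@0
  + 36.176.0.0/12 (H5) depth=12
  + 86.63.0.0/16 (H1) depth=16
  Q 36.181.199.12: descend 001001001011010111000111 ; hops seen [H5,H1] ; pick H1
  + 36.181.192.0/20 (H3) depth=20
  Q 251.0.235.242: descend 11111011 ; hops seen [H1] ; pick H1
  + 36.181.199.0/24 (H1) depth=24

== LOOKUPS ==
["no-route","no-route","H5","H4","H4","H1","no-route","H1","H4","H4","H5","H4","H4","H4","H4","H1","H1"]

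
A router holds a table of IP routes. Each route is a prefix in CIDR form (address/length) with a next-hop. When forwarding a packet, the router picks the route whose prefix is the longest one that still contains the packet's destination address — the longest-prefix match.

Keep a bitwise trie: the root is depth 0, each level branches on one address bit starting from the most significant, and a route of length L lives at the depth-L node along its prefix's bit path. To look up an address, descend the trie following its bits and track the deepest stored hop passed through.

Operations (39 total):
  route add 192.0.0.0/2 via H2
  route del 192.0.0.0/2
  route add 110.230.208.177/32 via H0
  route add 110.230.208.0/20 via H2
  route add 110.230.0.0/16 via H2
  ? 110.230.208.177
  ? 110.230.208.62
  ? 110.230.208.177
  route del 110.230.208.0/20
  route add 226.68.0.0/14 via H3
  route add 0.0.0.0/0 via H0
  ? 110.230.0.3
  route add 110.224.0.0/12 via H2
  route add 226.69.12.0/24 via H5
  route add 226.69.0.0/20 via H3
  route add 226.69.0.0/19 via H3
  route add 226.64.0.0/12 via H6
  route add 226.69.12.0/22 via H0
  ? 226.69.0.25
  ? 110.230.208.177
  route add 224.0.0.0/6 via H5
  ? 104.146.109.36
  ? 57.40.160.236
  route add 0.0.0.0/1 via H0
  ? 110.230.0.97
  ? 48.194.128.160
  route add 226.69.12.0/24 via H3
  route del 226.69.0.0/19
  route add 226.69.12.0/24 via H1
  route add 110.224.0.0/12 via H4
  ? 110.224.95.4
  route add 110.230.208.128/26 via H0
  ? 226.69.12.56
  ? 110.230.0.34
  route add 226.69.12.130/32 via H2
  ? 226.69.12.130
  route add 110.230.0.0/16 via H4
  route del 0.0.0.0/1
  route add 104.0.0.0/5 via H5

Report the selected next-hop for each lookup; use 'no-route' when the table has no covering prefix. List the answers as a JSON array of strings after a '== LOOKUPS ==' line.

Process each operation:
  add 192.0.0.0/2 -> H2 at depth 2
  del 192.0.0.0/2 (clear depth 2)
  add 110.230.208.177/32 -> H0 at depth 32
  add 110.230.208.0/20 -> H2 at depth 20
  add 110.230.0.0/16 -> H2 at depth 16
  Q 110.230.208.177: descend 01101110111001101101000010110001 ; hops seen [H2,H2,H0] ; pick H0
  Q 110.230.208.62: descend 011011101110011011010000 ; hops seen [H2,H2] ; pick H2
  Q 110.230.208.177: descend 01101110111001101101000010110001 ; hops seen [H2,H2,H0] ; pick H0
  del 110.230.208.0/20 (clear depth 20)
  add 226.68.0.0/14 -> H3 at depth 14
  add 0.0.0.0/0 -> H0 at depth 0
  Q 110.230.0.3: descend 0110111011100110 ; hops seen [H0,H2] ; pick H2
  add 110.224.0.0/12 -> H2 at depth 12
  add 226.69.12.0/24 -> H5 at depth 24
  add 226.69.0.0/20 -> H3 at depth 20
  add 226.69.0.0/19 -> H3 at depth 19
  add 226.64.0.0/12 -> H6 at depth 12
  add 226.69.12.0/22 -> H0 at depth 22
  Q 226.69.0.25: descend 11100010010001010000 ; hops seen [H0,H6,H3,H3,H3] ; pick H3
  Q 110.230.208.177: descend 01101110111001101101000010110001 ; hops seen [H0,H2,H2,H0] ; pick H0
  add 224.0.0.0/6 -> H5 at depth 6
  Q 104.146.109.36: descend 01101 ; hops seen [H0] ; pick H0
  Q 57.40.160.236: descend 0 ; hops seen [H0] ; pick H0
  add 0.0.0.0/1 -> H0 at depth 1
  Q 110.230.0.97: descend 0110111011100110 ; hops seen [H0,H0,H2,H2] ; pick H2
  Q 48.194.128.160: descend 0 ; hops seen [H0,H0] ; pick H0
  add 226.69.12.0/24 -> H3 at depth 24
  del 226.69.0.0/19 (clear depth 19)
  add 226.69.12.0/24 -> H1 at depth 24
  add 110.224.0.0/12 -> H4 at depth 12
  Q 110.224.95.4: descend 0110111011100 ; hops seen [H0,H0,H4] ; pick H4
  add 110.230.208.128/26 -> H0 at depth 26
  Q 226.69.12.56: descend 111000100100010100001100 ; hops seen [H0,H5,H6,H3,H3,H0,H1] ; pick H1
  Q 110.230.0.34: descend 0110111011100110 ; hops seen [H0,H0,H4,H2] ; pick H2
  add 226.69.12.130/32 -> H2 at depth 32
  Q 226.69.12.130: descend 11100010010001010000110010000010 ; hops seen [H0,H5,H6,H3,H3,H0,H1,H2] ; pick H2
  add 110.230.0.0/16 -> H4 at depth 16
  del 0.0.0.0/1 (clear depth 1)
  add 104.0.0.0/5 -> H5 at depth 5

== LOOKUPS ==
["H0","H2","H0","H2","H3","H0","H0","H0","H2","H0","H4","H1","H2","H2"]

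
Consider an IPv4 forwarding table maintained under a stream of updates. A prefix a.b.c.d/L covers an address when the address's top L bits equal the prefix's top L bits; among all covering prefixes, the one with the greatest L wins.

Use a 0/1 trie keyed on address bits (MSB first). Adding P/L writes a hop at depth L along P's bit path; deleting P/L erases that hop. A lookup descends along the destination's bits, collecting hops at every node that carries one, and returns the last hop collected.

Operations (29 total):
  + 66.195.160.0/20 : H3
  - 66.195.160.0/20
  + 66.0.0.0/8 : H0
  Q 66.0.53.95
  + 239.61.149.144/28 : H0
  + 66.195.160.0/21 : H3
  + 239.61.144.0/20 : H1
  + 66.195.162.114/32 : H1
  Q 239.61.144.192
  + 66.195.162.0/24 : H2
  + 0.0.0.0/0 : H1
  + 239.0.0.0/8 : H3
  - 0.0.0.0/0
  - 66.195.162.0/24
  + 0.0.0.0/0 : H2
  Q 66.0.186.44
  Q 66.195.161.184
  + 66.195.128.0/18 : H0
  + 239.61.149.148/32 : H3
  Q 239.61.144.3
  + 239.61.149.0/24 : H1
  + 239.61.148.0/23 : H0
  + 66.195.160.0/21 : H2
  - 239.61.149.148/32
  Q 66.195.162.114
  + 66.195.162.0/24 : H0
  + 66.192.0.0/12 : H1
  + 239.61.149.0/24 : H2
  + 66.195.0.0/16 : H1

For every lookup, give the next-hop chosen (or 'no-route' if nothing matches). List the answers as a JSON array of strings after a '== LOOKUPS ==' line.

Process each operation:
  + 66.195.160.0/20 (H3) depth=20
  - 66.195.160.0/20 clear@20
  + 66.0.0.0/8 (H0) depth=8
  Q 66.0.53.95: descend 01000010 ; hops seen [H0] ; pick H0
  + 239.61.149.144/28 (H0) depth=28
  + 66.195.160.0/21 (H3) depth=21
  + 239.61.144.0/20 (H1) depth=20
  + 66.195.162.114/32 (H1) depth=32
  Q 239.61.144.192: descend 111011110011110110010 ; hops seen [H1] ; pick H1
  + 66.195.162.0/24 (H2) depth=24
  + 0.0.0.0/0 (H1) depth=0
  + 239.0.0.0/8 (H3) depth=8
  - 0.0.0.0/0 clear@0
  - 66.195.162.0/24 clear@24
  + 0.0.0.0/0 (H2) depth=0
  Q 66.0.186.44: descend 01000010 ; hops seen [H2,H0] ; pick H0
  Q 66.195.161.184: descend 0100001011000011101000 ; hops seen [H2,H0,H3] ; pick H3
  + 66.195.128.0/18 (H0) depth=18
  + 239.61.149.148/32 (H3) depth=32
  Q 239.61.144.3: descend 111011110011110110010 ; hops seen [H2,H3,H1] ; pick H1
  + 239.61.149.0/24 (H1) depth=24
  + 239.61.148.0/23 (H0) depth=23
  + 66.195.160.0/21 (H2) depth=21
  - 239.61.149.148/32 clear@32
  Q 66.195.162.114: descend 01000010110000111010001001110010 ; hops seen [H2,H0,H0,H2,H1] ; pick H1
  + 66.195.162.0/24 (H0) depth=24
  + 66.192.0.0/12 (H1) depth=12
  + 239.61.149.0/24 (H2) depth=24
  + 66.195.0.0/16 (H1) depth=16

== LOOKUPS ==
["H0","H1","H0","H3","H1","H1"]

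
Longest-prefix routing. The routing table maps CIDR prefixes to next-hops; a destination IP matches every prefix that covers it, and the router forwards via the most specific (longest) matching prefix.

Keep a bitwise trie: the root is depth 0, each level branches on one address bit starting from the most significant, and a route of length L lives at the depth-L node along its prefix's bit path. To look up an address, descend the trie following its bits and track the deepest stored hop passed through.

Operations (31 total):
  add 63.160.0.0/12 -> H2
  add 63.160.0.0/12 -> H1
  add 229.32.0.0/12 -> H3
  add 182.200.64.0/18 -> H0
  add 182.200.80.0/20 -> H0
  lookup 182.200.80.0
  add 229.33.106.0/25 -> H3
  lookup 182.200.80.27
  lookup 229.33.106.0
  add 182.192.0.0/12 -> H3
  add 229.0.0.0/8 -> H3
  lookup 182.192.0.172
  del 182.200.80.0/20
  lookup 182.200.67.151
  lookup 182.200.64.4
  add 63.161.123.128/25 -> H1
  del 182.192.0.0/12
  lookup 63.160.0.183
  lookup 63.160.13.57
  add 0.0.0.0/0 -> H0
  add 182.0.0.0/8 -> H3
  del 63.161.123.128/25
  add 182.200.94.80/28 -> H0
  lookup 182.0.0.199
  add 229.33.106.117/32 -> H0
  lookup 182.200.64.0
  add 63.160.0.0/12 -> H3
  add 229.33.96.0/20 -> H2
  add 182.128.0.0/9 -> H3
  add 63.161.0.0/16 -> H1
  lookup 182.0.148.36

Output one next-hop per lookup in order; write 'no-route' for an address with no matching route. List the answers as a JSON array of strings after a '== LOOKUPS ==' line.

Process each operation:
  + 63.160.0.0/12 (H2) depth=12
  + 63.160.0.0/12 (H1) depth=12
  + 229.32.0.0/12 (H3) depth=12
  + 182.200.64.0/18 (H0) depth=18
  + 182.200.80.0/20 (H0) depth=20
  Q 182.200.80.0: descend 10110110110010000101 ; hops seen [H0,H0] ; pick H0
  + 229.33.106.0/25 (H3) depth=25
  Q 182.200.80.27: descend 10110110110010000101 ; hops seen [H0,H0] ; pick H0
  Q 229.33.106.0: descend 1110010100100001011010100 ; hops seen [H3,H3] ; pick H3
  + 182.192.0.0/12 (H3) depth=12
  + 229.0.0.0/8 (H3) depth=8
  Q 182.192.0.172: descend 101101101100 ; hops seen [H3] ; pick H3
  del 182.200.80.0/20 (clear depth 20)
  Q 182.200.67.151: descend 1011011011001000010 ; hops seen [H3,H0] ; pick H0
  Q 182.200.64.4: descend 1011011011001000010 ; hops seen [H3,H0] ; pick H0
  + 63.161.123.128/25 (H1) depth=25
  del 182.192.0.0/12 (clear depth 12)
  Q 63.160.0.183: descend 001111111010000 ; hops seen [H1] ; pick H1
  Q 63.160.13.57: descend 001111111010000 ; hops seen [H1] ; pick H1
  + 0.0.0.0/0 (H0) depth=0
  + 182.0.0.0/8 (H3) depth=8
  del 63.161.123.128/25 (clear depth 25)
  + 182.200.94.80/28 (H0) depth=28
  Q 182.0.0.199: descend 10110110 ; hops seen [H0,H3] ; pick H3
  + 229.33.106.117/32 (H0) depth=32
  Q 182.200.64.0: descend 1011011011001000010 ; hops seen [H0,H3,H0] ; pick H0
  + 63.160.0.0/12 (H3) depth=12
  + 229.33.96.0/20 (H2) depth=20
  + 182.128.0.0/9 (H3) depth=9
  + 63.161.0.0/16 (H1) depth=16
  Q 182.0.148.36: descend 10110110 ; hops seen [H0,H3] ; pick H3

== LOOKUPS ==
["H0","H0","H3","H3","H0","H0","H1","H1","H3","H0","H3"]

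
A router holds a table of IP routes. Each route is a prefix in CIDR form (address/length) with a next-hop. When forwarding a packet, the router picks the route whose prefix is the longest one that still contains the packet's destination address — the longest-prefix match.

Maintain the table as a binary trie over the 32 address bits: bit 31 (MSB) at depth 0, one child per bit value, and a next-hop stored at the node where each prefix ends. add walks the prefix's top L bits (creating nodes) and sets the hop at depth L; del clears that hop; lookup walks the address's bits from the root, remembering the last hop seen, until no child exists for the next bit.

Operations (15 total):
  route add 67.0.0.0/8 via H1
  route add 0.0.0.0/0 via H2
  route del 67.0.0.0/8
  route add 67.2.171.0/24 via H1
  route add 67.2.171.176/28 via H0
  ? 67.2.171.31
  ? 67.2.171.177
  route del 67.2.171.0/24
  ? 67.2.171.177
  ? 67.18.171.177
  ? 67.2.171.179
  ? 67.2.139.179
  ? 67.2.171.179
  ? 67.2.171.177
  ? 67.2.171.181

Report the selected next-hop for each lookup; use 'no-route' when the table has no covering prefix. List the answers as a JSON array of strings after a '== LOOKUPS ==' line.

Process each operation:
  + 67.0.0.0/8 (H1) depth=8
  + 0.0.0.0/0 (H2) depth=0
  - 67.0.0.0/8 clear@8
  + 67.2.171.0/24 (H1) depth=24
  + 67.2.171.176/28 (H0) depth=28
  ? 67.2.171.31  path d0:H2→d1:-→d2:-→d3:-→d4:-→d5:-→d6:-→d7:-→d8:-→d9:-→d10:-→d11:-→d12:-→d13:-→d14:-→d15:-→d16:-→d17:-→d18:-→d19:-→d20:-→d21:-→d22:-→d23:-→d24:H1  best=H1
  ? 67.2.171.177  path d0:H2→d1:-→d2:-→d3:-→d4:-→d5:-→d6:-→d7:-→d8:-→d9:-→d10:-→d11:-→d12:-→d13:-→d14:-→d15:-→d16:-→d17:-→d18:-→d19:-→d20:-→d21:-→d22:-→d23:-→d24:H1→d25:-→d26:-→d27:-→d28:H0  best=H0
  - 67.2.171.0/24 clear@24
  ? 67.2.171.177  path d0:H2→d1:-→d2:-→d3:-→d4:-→d5:-→d6:-→d7:-→d8:-→d9:-→d10:-→d11:-→d12:-→d13:-→d14:-→d15:-→d16:-→d17:-→d18:-→d19:-→d20:-→d21:-→d22:-→d23:-→d24:-→d25:-→d26:-→d27:-→d28:H0  best=H0
  ? 67.18.171.177  path d0:H2→d1:-→d2:-→d3:-→d4:-→d5:-→d6:-→d7:-→d8:-→d9:-→d10:-→d11:-  best=H2
  ? 67.2.171.179  path d0:H2→d1:-→d2:-→d3:-→d4:-→d5:-→d6:-→d7:-→d8:-→d9:-→d10:-→d11:-→d12:-→d13:-→d14:-→d15:-→d16:-→d17:-→d18:-→d19:-→d20:-→d21:-→d22:-→d23:-→d24:-→d25:-→d26:-→d27:-→d28:H0  best=H0
  ? 67.2.139.179  path d0:H2→d1:-→d2:-→d3:-→d4:-→d5:-→d6:-→d7:-→d8:-→d9:-→d10:-→d11:-→d12:-→d13:-→d14:-→d15:-→d16:-→d17:-→d18:-  best=H2
  ? 67.2.171.179  path d0:H2→d1:-→d2:-→d3:-→d4:-→d5:-→d6:-→d7:-→d8:-→d9:-→d10:-→d11:-→d12:-→d13:-→d14:-→d15:-→d16:-→d17:-→d18:-→d19:-→d20:-→d21:-→d22:-→d23:-→d24:-→d25:-→d26:-→d27:-→d28:H0  best=H0
  ? 67.2.171.177  path d0:H2→d1:-→d2:-→d3:-→d4:-→d5:-→d6:-→d7:-→d8:-→d9:-→d10:-→d11:-→d12:-→d13:-→d14:-→d15:-→d16:-→d17:-→d18:-→d19:-→d20:-→d21:-→d22:-→d23:-→d24:-→d25:-→d26:-→d27:-→d28:H0  best=H0
  ? 67.2.171.181  path d0:H2→d1:-→d2:-→d3:-→d4:-→d5:-→d6:-→d7:-→d8:-→d9:-→d10:-→d11:-→d12:-→d13:-→d14:-→d15:-→d16:-→d17:-→d18:-→d19:-→d20:-→d21:-→d22:-→d23:-→d24:-→d25:-→d26:-→d27:-→d28:H0  best=H0

== LOOKUPS ==
["H1","H0","H0","H2","H0","H2","H0","H0","H0"]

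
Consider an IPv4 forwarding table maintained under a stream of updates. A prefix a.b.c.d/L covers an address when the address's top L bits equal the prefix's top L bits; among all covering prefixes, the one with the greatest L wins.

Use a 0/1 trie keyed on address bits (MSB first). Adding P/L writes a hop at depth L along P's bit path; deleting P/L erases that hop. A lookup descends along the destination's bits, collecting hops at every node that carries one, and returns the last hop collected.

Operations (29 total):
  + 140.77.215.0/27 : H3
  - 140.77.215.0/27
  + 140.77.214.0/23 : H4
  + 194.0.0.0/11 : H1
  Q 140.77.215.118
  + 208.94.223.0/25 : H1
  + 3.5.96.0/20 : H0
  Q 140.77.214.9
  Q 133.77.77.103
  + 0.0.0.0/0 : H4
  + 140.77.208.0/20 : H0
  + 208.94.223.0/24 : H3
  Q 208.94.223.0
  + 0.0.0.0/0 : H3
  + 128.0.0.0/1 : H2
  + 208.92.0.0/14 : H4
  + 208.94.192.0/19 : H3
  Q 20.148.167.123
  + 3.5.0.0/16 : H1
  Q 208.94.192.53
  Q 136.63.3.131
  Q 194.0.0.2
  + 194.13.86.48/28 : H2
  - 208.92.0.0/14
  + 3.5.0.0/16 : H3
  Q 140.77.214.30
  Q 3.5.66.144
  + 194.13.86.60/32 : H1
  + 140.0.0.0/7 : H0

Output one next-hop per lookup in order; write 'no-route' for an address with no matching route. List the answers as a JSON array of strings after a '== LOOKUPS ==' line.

Process each operation:
  + 140.77.215.0/27 (H3) depth=27
  del 140.77.215.0/27 (clear depth 27)
  + 140.77.214.0/23 (H4) depth=23
  + 194.0.0.0/11 (H1) depth=11
  lookup 140.77.215.118: bits 1000110001001101110101110 walk d0:-→d1:-→d2:-→d3:-→d4:-→d5:-→d6:-→d7:-→d8:-→d9:-→d10:-→d11:-→d12:-→d13:-→d14:-→d15:-→d16:-→d17:-→d18:-→d19:-→d20:-→d21:-→d22:-→d23:H4→d24:-→d25:- -> H4
  + 208.94.223.0/25 (H1) depth=25
  + 3.5.96.0/20 (H0) depth=20
  lookup 140.77.214.9: bits 10001100010011011101011 walk d0:-→d1:-→d2:-→d3:-→d4:-→d5:-→d6:-→d7:-→d8:-→d9:-→d10:-→d11:-→d12:-→d13:-→d14:-→d15:-→d16:-→d17:-→d18:-→d19:-→d20:-→d21:-→d22:-→d23:H4 -> H4
  lookup 133.77.77.103: bits 1000 walk d0:-→d1:-→d2:-→d3:-→d4:- -> no-route
  + 0.0.0.0/0 (H4) depth=0
  + 140.77.208.0/20 (H0) depth=20
  + 208.94.223.0/24 (H3) depth=24
  lookup 208.94.223.0: bits 1101000001011110110111110 walk d0:H4→d1:-→d2:-→d3:-→d4:-→d5:-→d6:-→d7:-→d8:-→d9:-→d10:-→d11:-→d12:-→d13:-→d14:-→d15:-→d16:-→d17:-→d18:-→d19:-→d20:-→d21:-→d22:-→d23:-→d24:H3→d25:H1 -> H1
  + 0.0.0.0/0 (H3) depth=0
  + 128.0.0.0/1 (H2) depth=1
  + 208.92.0.0/14 (H4) depth=14
  + 208.94.192.0/19 (H3) depth=19
  lookup 20.148.167.123: bits 000 walk d0:H3→d1:-→d2:-→d3:- -> H3
  + 3.5.0.0/16 (H1) depth=16
  lookup 208.94.192.53: bits 1101000001011110110 walk d0:H3→d1:H2→d2:-→d3:-→d4:-→d5:-→d6:-→d7:-→d8:-→d9:-→d10:-→d11:-→d12:-→d13:-→d14:H4→d15:-→d16:-→d17:-→d18:-→d19:H3 -> H3
  lookup 136.63.3.131: bits 10001 walk d0:H3→d1:H2→d2:-→d3:-→d4:-→d5:- -> H2
  lookup 194.0.0.2: bits 11000010000 walk d0:H3→d1:H2→d2:-→d3:-→d4:-→d5:-→d6:-→d7:-→d8:-→d9:-→d10:-→d11:H1 -> H1
  + 194.13.86.48/28 (H2) depth=28
  del 208.92.0.0/14 (clear depth 14)
  + 3.5.0.0/16 (H3) depth=16
  lookup 140.77.214.30: bits 10001100010011011101011 walk d0:H3→d1:H2→d2:-→d3:-→d4:-→d5:-→d6:-→d7:-→d8:-→d9:-→d10:-→d11:-→d12:-→d13:-→d14:-→d15:-→d16:-→d17:-→d18:-→d19:-→d20:H0→d21:-→d22:-→d23:H4 -> H4
  lookup 3.5.66.144: bits 000000110000010101 walk d0:H3→d1:-→d2:-→d3:-→d4:-→d5:-→d6:-→d7:-→d8:-→d9:-→d10:-→d11:-→d12:-→d13:-→d14:-→d15:-→d16:H3→d17:-→d18:- -> H3
  + 194.13.86.60/32 (H1) depth=32
  + 140.0.0.0/7 (H0) depth=7

== LOOKUPS ==
["H4","H4","no-route","H1","H3","H3","H2","H1","H4","H3"]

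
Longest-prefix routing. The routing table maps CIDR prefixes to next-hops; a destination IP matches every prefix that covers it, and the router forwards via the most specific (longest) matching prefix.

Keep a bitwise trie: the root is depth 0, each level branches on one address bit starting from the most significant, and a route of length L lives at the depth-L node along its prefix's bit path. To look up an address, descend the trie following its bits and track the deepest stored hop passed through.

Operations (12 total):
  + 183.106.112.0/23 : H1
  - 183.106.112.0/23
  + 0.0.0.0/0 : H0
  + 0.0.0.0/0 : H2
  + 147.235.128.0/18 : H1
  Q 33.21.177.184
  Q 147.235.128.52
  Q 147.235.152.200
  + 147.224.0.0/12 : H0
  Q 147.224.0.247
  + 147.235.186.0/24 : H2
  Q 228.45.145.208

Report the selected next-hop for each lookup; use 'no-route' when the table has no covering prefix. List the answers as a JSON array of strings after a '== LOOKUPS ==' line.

Apply in order:
  + 183.106.112.0/23 (H1) depth=23
  del 183.106.112.0/23 (clear depth 23)
  + 0.0.0.0/0 (H0) depth=0
  + 0.0.0.0/0 (H2) depth=0
  + 147.235.128.0/18 (H1) depth=18
  lookup 33.21.177.184: bits ε walk d0:H2 -> H2
  lookup 147.235.128.52: bits 100100111110101110 walk d0:H2→d1:-→d2:-→d3:-→d4:-→d5:-→d6:-→d7:-→d8:-→d9:-→d10:-→d11:-→d12:-→d13:-→d14:-→d15:-→d16:-→d17:-→d18:H1 -> H1
  lookup 147.235.152.200: bits 100100111110101110 walk d0:H2→d1:-→d2:-→d3:-→d4:-→d5:-→d6:-→d7:-→d8:-→d9:-→d10:-→d11:-→d12:-→d13:-→d14:-→d15:-→d16:-→d17:-→d18:H1 -> H1
  + 147.224.0.0/12 (H0) depth=12
  lookup 147.224.0.247: bits 100100111110 walk d0:H2→d1:-→d2:-→d3:-→d4:-→d5:-→d6:-→d7:-→d8:-→d9:-→d10:-→d11:-→d12:H0 -> H0
  + 147.235.186.0/24 (H2) depth=24
  lookup 228.45.145.208: bits 1 walk d0:H2→d1:- -> H2

== LOOKUPS ==
["H2","H1","H1","H0","H2"]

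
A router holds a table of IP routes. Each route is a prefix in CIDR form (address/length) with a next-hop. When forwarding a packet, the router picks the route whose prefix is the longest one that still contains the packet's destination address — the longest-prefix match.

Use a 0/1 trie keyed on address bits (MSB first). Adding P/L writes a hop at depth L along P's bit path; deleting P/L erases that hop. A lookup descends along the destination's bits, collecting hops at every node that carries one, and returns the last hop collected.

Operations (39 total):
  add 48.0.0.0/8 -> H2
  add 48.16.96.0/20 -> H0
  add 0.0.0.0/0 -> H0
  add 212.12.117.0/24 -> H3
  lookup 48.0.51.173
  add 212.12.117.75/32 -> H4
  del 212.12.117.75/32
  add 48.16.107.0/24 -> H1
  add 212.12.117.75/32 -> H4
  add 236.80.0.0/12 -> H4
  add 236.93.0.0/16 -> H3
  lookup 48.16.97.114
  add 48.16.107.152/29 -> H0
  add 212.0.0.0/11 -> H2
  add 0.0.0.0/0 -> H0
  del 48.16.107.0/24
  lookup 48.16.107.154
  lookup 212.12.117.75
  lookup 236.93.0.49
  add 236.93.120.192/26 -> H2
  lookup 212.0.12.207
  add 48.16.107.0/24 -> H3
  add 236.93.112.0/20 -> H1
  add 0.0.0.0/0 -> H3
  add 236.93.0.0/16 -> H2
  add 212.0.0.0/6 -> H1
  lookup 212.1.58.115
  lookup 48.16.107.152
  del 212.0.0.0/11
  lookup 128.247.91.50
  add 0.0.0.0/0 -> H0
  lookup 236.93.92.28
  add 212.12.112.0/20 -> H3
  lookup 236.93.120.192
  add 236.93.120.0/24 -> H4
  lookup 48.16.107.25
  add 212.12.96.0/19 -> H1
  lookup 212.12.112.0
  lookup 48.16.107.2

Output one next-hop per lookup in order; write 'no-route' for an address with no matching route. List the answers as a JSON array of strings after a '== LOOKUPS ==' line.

Process each operation:
  add 48.0.0.0/8 -> H2 at depth 8
  add 48.16.96.0/20 -> H0 at depth 20
  add 0.0.0.0/0 -> H0 at depth 0
  add 212.12.117.0/24 -> H3 at depth 24
  ? 48.0.51.173  path d0:H0→d1:-→d2:-→d3:-→d4:-→d5:-→d6:-→d7:-→d8:H2→d9:-→d10:-→d11:-  best=H2
  add 212.12.117.75/32 -> H4 at depth 32
  del 212.12.117.75/32 (clear depth 32)
  add 48.16.107.0/24 -> H1 at depth 24
  add 212.12.117.75/32 -> H4 at depth 32
  add 236.80.0.0/12 -> H4 at depth 12
  add 236.93.0.0/16 -> H3 at depth 16
  ? 48.16.97.114  path d0:H0→d1:-→d2:-→d3:-→d4:-→d5:-→d6:-→d7:-→d8:H2→d9:-→d10:-→d11:-→d12:-→d13:-→d14:-→d15:-→d16:-→d17:-→d18:-→d19:-→d20:H0  best=H0
  add 48.16.107.152/29 -> H0 at depth 29
  add 212.0.0.0/11 -> H2 at depth 11
  add 0.0.0.0/0 -> H0 at depth 0
  del 48.16.107.0/24 (clear depth 24)
  ? 48.16.107.154  path d0:H0→d1:-→d2:-→d3:-→d4:-→d5:-→d6:-→d7:-→d8:H2→d9:-→d10:-→d11:-→d12:-→d13:-→d14:-→d15:-→d16:-→d17:-→d18:-→d19:-→d20:H0→d21:-→d22:-→d23:-→d24:-→d25:-→d26:-→d27:-→d28:-→d29:H0  best=H0
  ? 212.12.117.75  path d0:H0→d1:-→d2:-→d3:-→d4:-→d5:-→d6:-→d7:-→d8:-→d9:-→d10:-→d11:H2→d12:-→d13:-→d14:-→d15:-→d16:-→d17:-→d18:-→d19:-→d20:-→d21:-→d22:-→d23:-→d24:H3→d25:-→d26:-→d27:-→d28:-→d29:-→d30:-→d31:-→d32:H4  best=H4
  ? 236.93.0.49  path d0:H0→d1:-→d2:-→d3:-→d4:-→d5:-→d6:-→d7:-→d8:-→d9:-→d10:-→d11:-→d12:H4→d13:-→d14:-→d15:-→d16:H3  best=H3
  add 236.93.120.192/26 -> H2 at depth 26
  ? 212.0.12.207  path d0:H0→d1:-→d2:-→d3:-→d4:-→d5:-→d6:-→d7:-→d8:-→d9:-→d10:-→d11:H2→d12:-  best=H2
  add 48.16.107.0/24 -> H3 at depth 24
  add 236.93.112.0/20 -> H1 at depth 20
  add 0.0.0.0/0 -> H3 at depth 0
  add 236.93.0.0/16 -> H2 at depth 16
  add 212.0.0.0/6 -> H1 at depth 6
  ? 212.1.58.115  path d0:H3→d1:-→d2:-→d3:-→d4:-→d5:-→d6:H1→d7:-→d8:-→d9:-→d10:-→d11:H2→d12:-  best=H2
  ? 48.16.107.152  path d0:H3→d1:-→d2:-→d3:-→d4:-→d5:-→d6:-→d7:-→d8:H2→d9:-→d10:-→d11:-→d12:-→d13:-→d14:-→d15:-→d16:-→d17:-→d18:-→d19:-→d20:H0→d21:-→d22:-→d23:-→d24:H3→d25:-→d26:-→d27:-→d28:-→d29:H0  best=H0
  del 212.0.0.0/11 (clear depth 11)
  ? 128.247.91.50  path d0:H3→d1:-  best=H3
  add 0.0.0.0/0 -> H0 at depth 0
  ? 236.93.92.28  path d0:H0→d1:-→d2:-→d3:-→d4:-→d5:-→d6:-→d7:-→d8:-→d9:-→d10:-→d11:-→d12:H4→d13:-→d14:-→d15:-→d16:H2→d17:-→d18:-  best=H2
  add 212.12.112.0/20 -> H3 at depth 20
  ? 236.93.120.192  path d0:H0→d1:-→d2:-→d3:-→d4:-→d5:-→d6:-→d7:-→d8:-→d9:-→d10:-→d11:-→d12:H4→d13:-→d14:-→d15:-→d16:H2→d17:-→d18:-→d19:-→d20:H1→d21:-→d22:-→d23:-→d24:-→d25:-→d26:H2  best=H2
  add 236.93.120.0/24 -> H4 at depth 24
  ? 48.16.107.25  path d0:H0→d1:-→d2:-→d3:-→d4:-→d5:-→d6:-→d7:-→d8:H2→d9:-→d10:-→d11:-→d12:-→d13:-→d14:-→d15:-→d16:-→d17:-→d18:-→d19:-→d20:H0→d21:-→d22:-→d23:-→d24:H3  best=H3
  add 212.12.96.0/19 -> H1 at depth 19
  ? 212.12.112.0  path d0:H0→d1:-→d2:-→d3:-→d4:-→d5:-→d6:H1→d7:-→d8:-→d9:-→d10:-→d11:-→d12:-→d13:-→d14:-→d15:-→d16:-→d17:-→d18:-→d19:H1→d20:H3→d21:-  best=H3
  ? 48.16.107.2  path d0:H0→d1:-→d2:-→d3:-→d4:-→d5:-→d6:-→d7:-→d8:H2→d9:-→d10:-→d11:-→d12:-→d13:-→d14:-→d15:-→d16:-→d17:-→d18:-→d19:-→d20:H0→d21:-→d22:-→d23:-→d24:H3  best=H3

== LOOKUPS ==
["H2","H0","H0","H4","H3","H2","H2","H0","H3","H2","H2","H3","H3","H3"]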